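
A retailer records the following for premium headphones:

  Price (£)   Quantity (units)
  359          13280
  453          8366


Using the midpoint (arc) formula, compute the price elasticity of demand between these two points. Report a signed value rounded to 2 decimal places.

-1.96

%ΔQ = (8366 − 13280) / [(13280 + 8366)/2] = -4914/10823 = -0.454033…
%ΔP = (453 − 359) / [(359 + 453)/2] = 94/406 = 0.231527…
Arc Ed = %ΔQ / %ΔP = (-4914/10823) / (94/406) = -1.9610…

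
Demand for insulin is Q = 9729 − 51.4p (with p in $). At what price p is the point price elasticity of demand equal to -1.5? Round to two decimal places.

113.57

Ed = −51.4p/(9729 − 51.4p). Set this equal to -1.5:
51.4p = 1.5·(9729 − 51.4p) ⇒ 51.4p(1 + 1.5) = 1.5·9729
p = 1.5·9729 / (51.4·2.5) = 113.5680…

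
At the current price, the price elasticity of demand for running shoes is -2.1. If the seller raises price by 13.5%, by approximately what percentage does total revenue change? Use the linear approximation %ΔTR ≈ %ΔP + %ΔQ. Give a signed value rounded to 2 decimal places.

-14.85%

%ΔQ ≈ Ed × %ΔP = (-2.1) × (+13.5%) = -28.3500%
%ΔTR ≈ %ΔP + %ΔQ = (+13.5%) + (-28.3500%) = -14.8500%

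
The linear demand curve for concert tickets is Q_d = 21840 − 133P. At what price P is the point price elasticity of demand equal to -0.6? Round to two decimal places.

Ed = −133P/(21840 − 133P). Set this equal to -0.6:
133P = 0.6·(21840 − 133P) ⇒ 133P(1 + 0.6) = 0.6·21840
P = 0.6·21840 / (133·1.6) = 61.5789…

61.58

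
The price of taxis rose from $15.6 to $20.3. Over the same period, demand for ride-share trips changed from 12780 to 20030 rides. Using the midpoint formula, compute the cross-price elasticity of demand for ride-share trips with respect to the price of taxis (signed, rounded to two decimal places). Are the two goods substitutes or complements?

%ΔQ_{ride-share trips} = (20030 − 12780)/avg = 7250/16405 = 0.441938…
%ΔP_{taxis} = (20.3 − 15.6)/avg = 4.7/17.95 = 0.261838…
E_cross = (7250/16405) / (4.7/17.95) = 1.6878…
E_cross > 0 ⇒ the goods are substitutes.

1.69; substitutes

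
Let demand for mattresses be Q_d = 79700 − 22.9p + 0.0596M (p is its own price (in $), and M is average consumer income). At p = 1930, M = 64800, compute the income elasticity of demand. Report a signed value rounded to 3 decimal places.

0.098

At the given values, Q_d = 79700 − 22.9(1930) + 0.0596(64800) = 39365.08.
∂Q_d/∂M = 0.0596.
E = (0.0596) × (64800/39365.08) = 0.09810…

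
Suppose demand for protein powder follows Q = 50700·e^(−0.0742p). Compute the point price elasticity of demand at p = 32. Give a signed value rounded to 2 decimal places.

-2.37

dQ/dp = −0.0742·Q = -350.125. At p = 32, Q = 4718.66.
Ed = (dQ/dp)·(p/Q) = (-350.125) × (32/4718.66) = -2.3744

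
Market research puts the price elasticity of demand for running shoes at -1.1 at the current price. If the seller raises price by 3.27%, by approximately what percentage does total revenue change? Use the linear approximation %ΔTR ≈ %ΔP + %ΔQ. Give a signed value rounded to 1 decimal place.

%ΔQ ≈ Ed × %ΔP = (-1.1) × (+3.27%) = -3.5970%
%ΔTR ≈ %ΔP + %ΔQ = (+3.27%) + (-3.5970%) = -0.3270%

-0.3%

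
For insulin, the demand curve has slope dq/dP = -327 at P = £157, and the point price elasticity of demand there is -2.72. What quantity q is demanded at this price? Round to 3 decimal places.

Ed = (dq/dP)·(P/q) ⇒ q = (dq/dP)·P/Ed = (-327)·157/(-2.72) = 18874.63235…

18874.632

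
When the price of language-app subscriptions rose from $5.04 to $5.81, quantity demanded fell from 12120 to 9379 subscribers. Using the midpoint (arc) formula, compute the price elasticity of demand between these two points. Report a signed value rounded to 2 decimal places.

-1.80

%ΔQ = (9379 − 12120) / [(12120 + 9379)/2] = -2741/10749.5 = -0.254988…
%ΔP = (5.81 − 5.04) / [(5.04 + 5.81)/2] = 0.77/5.425 = 0.141935…
Arc Ed = %ΔQ / %ΔP = (-2741/10749.5) / (0.77/5.425) = -1.7965…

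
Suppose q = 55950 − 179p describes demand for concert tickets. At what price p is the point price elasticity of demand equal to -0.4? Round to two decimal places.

89.31

Ed = −179p/(55950 − 179p). Set this equal to -0.4:
179p = 0.4·(55950 − 179p) ⇒ 179p(1 + 0.4) = 0.4·55950
p = 0.4·55950 / (179·1.4) = 89.3056…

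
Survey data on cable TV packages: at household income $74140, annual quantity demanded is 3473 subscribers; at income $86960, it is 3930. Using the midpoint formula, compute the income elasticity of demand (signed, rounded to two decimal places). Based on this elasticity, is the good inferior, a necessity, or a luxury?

0.78; necessity

%ΔQ = (3930 − 3473)/[( 3473 + 3930)/2] = 457/3701.5 = 0.123463…
%ΔIncome = (86960 − 74140)/[( 74140 + 86960)/2] = 12820/80550 = 0.159155…
E_income = (457/3701.5) / (12820/80550) = 0.7757…
0 < E_income < 1 ⇒ normal good, necessity.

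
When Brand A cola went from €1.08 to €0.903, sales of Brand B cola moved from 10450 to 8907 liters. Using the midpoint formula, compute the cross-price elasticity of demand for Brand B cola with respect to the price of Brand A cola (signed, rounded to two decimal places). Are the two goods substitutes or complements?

0.89; substitutes

%ΔQ_{Brand B cola} = (8907 − 10450)/avg = -1543/9678.5 = -0.159425…
%ΔP_{Brand A cola} = (0.903 − 1.08)/avg = -0.177/0.9915 = -0.178517…
E_cross = (-1543/9678.5) / (-0.177/0.9915) = 0.8930…
E_cross > 0 ⇒ the goods are substitutes.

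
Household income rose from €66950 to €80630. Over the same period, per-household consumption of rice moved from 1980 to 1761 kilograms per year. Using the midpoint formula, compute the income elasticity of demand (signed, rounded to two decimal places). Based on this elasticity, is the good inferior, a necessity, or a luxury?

-0.63; inferior

%ΔQ = (1761 − 1980)/[( 1980 + 1761)/2] = -219/1870.5 = -0.117080…
%ΔIncome = (80630 − 66950)/[( 66950 + 80630)/2] = 13680/73790 = 0.185390…
E_income = (-219/1870.5) / (13680/73790) = -0.6315…
E_income < 0 ⇒ inferior good.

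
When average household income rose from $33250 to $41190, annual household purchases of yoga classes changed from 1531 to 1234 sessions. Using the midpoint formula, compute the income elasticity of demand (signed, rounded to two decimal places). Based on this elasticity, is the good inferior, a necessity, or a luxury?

-1.01; inferior

%ΔQ = (1234 − 1531)/[( 1531 + 1234)/2] = -297/1382.5 = -0.214828…
%ΔIncome = (41190 − 33250)/[( 33250 + 41190)/2] = 7940/37220 = 0.213326…
E_income = (-297/1382.5) / (7940/37220) = -1.0070…
E_income < 0 ⇒ inferior good.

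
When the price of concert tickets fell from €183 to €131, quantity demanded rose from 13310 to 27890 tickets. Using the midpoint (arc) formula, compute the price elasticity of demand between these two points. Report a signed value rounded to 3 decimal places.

-2.137

%ΔQ = (27890 − 13310) / [(13310 + 27890)/2] = 14580/20600 = 0.707766…
%ΔP = (131 − 183) / [(183 + 131)/2] = -52/157 = -0.331210…
Arc Ed = %ΔQ / %ΔP = (14580/20600) / (-52/157) = -2.13691…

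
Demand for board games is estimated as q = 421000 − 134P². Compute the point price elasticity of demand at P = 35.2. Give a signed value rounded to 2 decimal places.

-1.30

dq/dP = −2·134·P = -9433.6. At P = 35.2, q = 254968.64.
Ed = (dq/dP)·(P/q) = (-9433.6) × (35.2/254968.64) = -1.3023…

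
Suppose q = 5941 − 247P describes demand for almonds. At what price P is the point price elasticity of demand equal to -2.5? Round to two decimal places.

Ed = −247P/(5941 − 247P). Set this equal to -2.5:
247P = 2.5·(5941 − 247P) ⇒ 247P(1 + 2.5) = 2.5·5941
P = 2.5·5941 / (247·3.5) = 17.1804…

17.18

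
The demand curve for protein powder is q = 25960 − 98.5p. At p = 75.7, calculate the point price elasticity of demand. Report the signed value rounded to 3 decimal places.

-0.403

dq/dp = −98.5. At p = 75.7, q = 25960 − 98.5(75.7) = 18503.55.
Ed = (dq/dp)·(p/q) = −98.5 × (75.7/18503.55) = -0.40297…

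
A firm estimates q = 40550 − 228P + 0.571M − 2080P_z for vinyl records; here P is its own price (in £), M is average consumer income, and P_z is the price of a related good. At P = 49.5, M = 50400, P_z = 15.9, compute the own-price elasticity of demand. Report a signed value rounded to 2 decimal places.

At the given values, q = 40550 − 228(49.5) + 0.571(50400) − 2080(15.9) = 24970.4.
∂q/∂P = −228.
E = (-228) × (49.5/24970.4) = -0.4519…

-0.45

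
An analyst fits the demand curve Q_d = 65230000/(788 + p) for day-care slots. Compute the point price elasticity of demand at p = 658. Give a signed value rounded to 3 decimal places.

dQ_d/dp = −65230000/(788 + p)² = -31.1969. At p = 658, Q_d = 45110.7.
Ed = (dQ_d/dp)·(p/Q_d) = (-31.1969) × (658/45110.7) = -0.45504…

-0.455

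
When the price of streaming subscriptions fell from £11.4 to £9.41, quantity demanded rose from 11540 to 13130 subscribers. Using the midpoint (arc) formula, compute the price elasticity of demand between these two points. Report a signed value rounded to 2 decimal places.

%ΔQ = (13130 − 11540) / [(11540 + 13130)/2] = 1590/12335 = 0.128901…
%ΔP = (9.41 − 11.4) / [(11.4 + 9.41)/2] = -1.99/10.405 = -0.191254…
Arc Ed = %ΔQ / %ΔP = (1590/12335) / (-1.99/10.405) = -0.6739…

-0.67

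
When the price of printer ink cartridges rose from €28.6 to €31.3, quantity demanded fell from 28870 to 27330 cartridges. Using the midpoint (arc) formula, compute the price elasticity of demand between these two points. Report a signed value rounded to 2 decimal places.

-0.61

%ΔQ = (27330 − 28870) / [(28870 + 27330)/2] = -1540/28100 = -0.054804…
%ΔP = (31.3 − 28.6) / [(28.6 + 31.3)/2] = 2.7/29.95 = 0.090150…
Arc Ed = %ΔQ / %ΔP = (-1540/28100) / (2.7/29.95) = -0.6079…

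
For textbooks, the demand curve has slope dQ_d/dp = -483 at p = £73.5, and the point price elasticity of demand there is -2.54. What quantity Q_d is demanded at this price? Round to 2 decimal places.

Ed = (dQ_d/dp)·(p/Q_d) ⇒ Q_d = (dQ_d/dp)·p/Ed = (-483)·73.5/(-2.54) = 13976.5748…

13976.57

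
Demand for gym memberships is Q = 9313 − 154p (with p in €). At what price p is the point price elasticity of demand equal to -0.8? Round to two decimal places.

26.88

Ed = −154p/(9313 − 154p). Set this equal to -0.8:
154p = 0.8·(9313 − 154p) ⇒ 154p(1 + 0.8) = 0.8·9313
p = 0.8·9313 / (154·1.8) = 26.8773…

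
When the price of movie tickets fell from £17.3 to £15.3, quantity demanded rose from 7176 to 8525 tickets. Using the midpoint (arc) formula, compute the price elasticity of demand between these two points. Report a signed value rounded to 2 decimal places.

-1.40

%ΔQ = (8525 − 7176) / [(7176 + 8525)/2] = 1349/7850.5 = 0.171836…
%ΔP = (15.3 − 17.3) / [(17.3 + 15.3)/2] = -2/16.3 = -0.122699…
Arc Ed = %ΔQ / %ΔP = (1349/7850.5) / (-2/16.3) = -1.4004…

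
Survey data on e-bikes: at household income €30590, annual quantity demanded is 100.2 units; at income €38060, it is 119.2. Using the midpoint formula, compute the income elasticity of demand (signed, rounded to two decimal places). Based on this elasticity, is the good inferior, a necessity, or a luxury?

0.80; necessity

%ΔQ = (119.2 − 100.2)/[( 100.2 + 119.2)/2] = 19/109.7 = 0.173199…
%ΔIncome = (38060 − 30590)/[( 30590 + 38060)/2] = 7470/34325 = 0.217625…
E_income = (19/109.7) / (7470/34325) = 0.7958…
0 < E_income < 1 ⇒ normal good, necessity.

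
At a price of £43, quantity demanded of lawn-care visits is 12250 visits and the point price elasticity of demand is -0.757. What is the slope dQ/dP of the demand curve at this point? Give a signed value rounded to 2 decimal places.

-215.66

Ed = (dQ/dP)·(P/Q) ⇒ dQ/dP = Ed·Q/P = (-0.757)·12250/43 = -215.6569…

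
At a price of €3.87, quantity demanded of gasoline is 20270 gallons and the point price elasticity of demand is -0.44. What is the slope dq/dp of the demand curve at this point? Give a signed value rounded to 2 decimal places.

-2304.60

Ed = (dq/dp)·(p/q) ⇒ dq/dp = Ed·q/p = (-0.44)·20270/3.87 = -2304.5994…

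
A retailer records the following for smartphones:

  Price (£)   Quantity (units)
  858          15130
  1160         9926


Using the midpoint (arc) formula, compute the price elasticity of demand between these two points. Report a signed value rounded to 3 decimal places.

-1.388

%ΔQ = (9926 − 15130) / [(15130 + 9926)/2] = -5204/12528 = -0.415389…
%ΔP = (1160 − 858) / [(858 + 1160)/2] = 302/1009 = 0.299306…
Arc Ed = %ΔQ / %ΔP = (-5204/12528) / (302/1009) = -1.38784…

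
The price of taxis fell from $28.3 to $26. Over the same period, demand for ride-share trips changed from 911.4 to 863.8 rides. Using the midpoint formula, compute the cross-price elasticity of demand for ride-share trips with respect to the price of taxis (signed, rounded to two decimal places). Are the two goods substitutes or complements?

0.63; substitutes

%ΔQ_{ride-share trips} = (863.8 − 911.4)/avg = -47.6/887.6 = -0.053627…
%ΔP_{taxis} = (26 − 28.3)/avg = -2.3/27.15 = -0.084714…
E_cross = (-47.6/887.6) / (-2.3/27.15) = 0.6330…
E_cross > 0 ⇒ the goods are substitutes.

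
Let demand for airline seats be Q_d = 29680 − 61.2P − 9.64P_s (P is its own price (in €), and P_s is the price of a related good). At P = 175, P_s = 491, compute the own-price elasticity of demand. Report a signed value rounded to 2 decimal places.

At the given values, Q_d = 29680 − 61.2(175) − 9.64(491) = 14236.76.
∂Q_d/∂P = −61.2.
E = (-61.2) × (175/14236.76) = -0.7522…

-0.75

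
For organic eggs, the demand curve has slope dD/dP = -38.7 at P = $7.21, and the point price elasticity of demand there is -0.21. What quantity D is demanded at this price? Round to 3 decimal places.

Ed = (dD/dP)·(P/D) ⇒ D = (dD/dP)·P/Ed = (-38.7)·7.21/(-0.21) = 1328.7

1328.700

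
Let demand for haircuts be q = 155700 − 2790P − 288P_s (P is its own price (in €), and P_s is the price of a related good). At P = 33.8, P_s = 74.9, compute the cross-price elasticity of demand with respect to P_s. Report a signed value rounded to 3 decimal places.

At the given values, q = 155700 − 2790(33.8) − 288(74.9) = 39826.8.
∂q/∂P_s = -288.
E = (-288) × (74.9/39826.8) = -0.54162…

-0.542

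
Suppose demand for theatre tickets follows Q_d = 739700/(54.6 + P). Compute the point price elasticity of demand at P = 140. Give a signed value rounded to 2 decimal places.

dQ_d/dP = −739700/(54.6 + P)² = -19.533. At P = 140, Q_d = 3801.13.
Ed = (dQ_d/dP)·(P/Q_d) = (-19.533) × (140/3801.13) = -0.7194…

-0.72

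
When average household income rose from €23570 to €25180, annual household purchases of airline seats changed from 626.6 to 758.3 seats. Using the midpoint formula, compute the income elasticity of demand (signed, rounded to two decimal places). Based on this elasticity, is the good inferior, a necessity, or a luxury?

2.88; luxury

%ΔQ = (758.3 − 626.6)/[( 626.6 + 758.3)/2] = 131.7/692.45 = 0.190194…
%ΔIncome = (25180 − 23570)/[( 23570 + 25180)/2] = 1610/24375 = 0.066051…
E_income = (131.7/692.45) / (1610/24375) = 2.8794…
E_income > 1 ⇒ normal good, luxury.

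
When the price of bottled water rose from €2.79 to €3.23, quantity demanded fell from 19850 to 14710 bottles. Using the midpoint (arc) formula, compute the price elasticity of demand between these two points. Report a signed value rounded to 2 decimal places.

%ΔQ = (14710 − 19850) / [(19850 + 14710)/2] = -5140/17280 = -0.297453…
%ΔP = (3.23 − 2.79) / [(2.79 + 3.23)/2] = 0.44/3.01 = 0.146179…
Arc Ed = %ΔQ / %ΔP = (-5140/17280) / (0.44/3.01) = -2.0348…

-2.03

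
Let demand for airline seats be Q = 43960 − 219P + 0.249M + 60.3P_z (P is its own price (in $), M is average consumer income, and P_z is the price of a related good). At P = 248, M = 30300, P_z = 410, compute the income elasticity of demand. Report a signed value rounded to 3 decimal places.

At the given values, Q = 43960 − 219(248) + 0.249(30300) + 60.3(410) = 21915.7.
∂Q/∂M = 0.249.
E = (0.249) × (30300/21915.7) = 0.34426…

0.344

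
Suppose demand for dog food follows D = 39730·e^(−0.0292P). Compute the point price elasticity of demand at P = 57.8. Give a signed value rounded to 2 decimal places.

-1.69

dD/dP = −0.0292·D = -214.544. At P = 57.8, D = 7347.4.
Ed = (dD/dP)·(P/D) = (-214.544) × (57.8/7347.4) = -1.6877…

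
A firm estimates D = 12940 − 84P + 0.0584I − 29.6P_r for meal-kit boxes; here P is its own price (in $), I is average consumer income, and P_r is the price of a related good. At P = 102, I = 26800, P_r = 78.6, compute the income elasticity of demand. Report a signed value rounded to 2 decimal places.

0.43

At the given values, D = 12940 − 84(102) + 0.0584(26800) − 29.6(78.6) = 3610.56.
∂D/∂I = 0.0584.
E = (0.0584) × (26800/3610.56) = 0.4334…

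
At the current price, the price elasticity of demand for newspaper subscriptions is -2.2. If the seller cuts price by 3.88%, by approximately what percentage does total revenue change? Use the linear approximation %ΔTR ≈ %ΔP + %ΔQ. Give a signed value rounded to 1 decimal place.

%ΔQ ≈ Ed × %ΔP = (-2.2) × (-3.88%) = +8.5360%
%ΔTR ≈ %ΔP + %ΔQ = (-3.88%) + (+8.5360%) = +4.6560%

+4.7%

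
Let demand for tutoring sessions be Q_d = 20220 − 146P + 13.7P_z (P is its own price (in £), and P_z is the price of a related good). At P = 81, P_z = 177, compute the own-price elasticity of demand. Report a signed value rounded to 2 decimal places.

-1.09

At the given values, Q_d = 20220 − 146(81) + 13.7(177) = 10818.9.
∂Q_d/∂P = −146.
E = (-146) × (81/10818.9) = -1.0930…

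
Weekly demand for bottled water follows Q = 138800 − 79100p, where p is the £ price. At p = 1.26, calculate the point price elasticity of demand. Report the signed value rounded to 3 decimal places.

-2.547

dQ/dp = −79100. At p = 1.26, Q = 138800 − 79100(1.26) = 39134.
Ed = (dQ/dp)·(p/Q) = −79100 × (1.26/39134) = -2.54678…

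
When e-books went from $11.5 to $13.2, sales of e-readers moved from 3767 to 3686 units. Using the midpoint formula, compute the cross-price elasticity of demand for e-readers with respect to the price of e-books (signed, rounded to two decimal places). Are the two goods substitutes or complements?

%ΔQ_{e-readers} = (3686 − 3767)/avg = -81/3726.5 = -0.021736…
%ΔP_{e-books} = (13.2 − 11.5)/avg = 1.7/12.35 = 0.137651…
E_cross = (-81/3726.5) / (1.7/12.35) = -0.1579…
E_cross < 0 ⇒ the goods are complements.

-0.16; complements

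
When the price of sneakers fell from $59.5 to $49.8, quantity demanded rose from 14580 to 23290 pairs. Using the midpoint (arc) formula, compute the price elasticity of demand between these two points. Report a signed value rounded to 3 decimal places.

-2.592

%ΔQ = (23290 − 14580) / [(14580 + 23290)/2] = 8710/18935 = 0.459994…
%ΔP = (49.8 − 59.5) / [(59.5 + 49.8)/2] = -9.7/54.65 = -0.177493…
Arc Ed = %ΔQ / %ΔP = (8710/18935) / (-9.7/54.65) = -2.59161…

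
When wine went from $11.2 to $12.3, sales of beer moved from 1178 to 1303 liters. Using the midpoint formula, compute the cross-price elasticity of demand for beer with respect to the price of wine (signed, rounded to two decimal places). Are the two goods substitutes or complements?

%ΔQ_{beer} = (1303 − 1178)/avg = 125/1240.5 = 0.100765…
%ΔP_{wine} = (12.3 − 11.2)/avg = 1.1/11.75 = 0.093617…
E_cross = (125/1240.5) / (1.1/11.75) = 1.0763…
E_cross > 0 ⇒ the goods are substitutes.

1.08; substitutes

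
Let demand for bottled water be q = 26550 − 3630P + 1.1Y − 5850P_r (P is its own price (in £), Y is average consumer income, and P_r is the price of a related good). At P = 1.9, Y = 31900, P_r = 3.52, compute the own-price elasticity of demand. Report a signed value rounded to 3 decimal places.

At the given values, q = 26550 − 3630(1.9) + 1.1(31900) − 5850(3.52) = 34151.
∂q/∂P = −3630.
E = (-3630) × (1.9/34151) = -0.20195…

-0.202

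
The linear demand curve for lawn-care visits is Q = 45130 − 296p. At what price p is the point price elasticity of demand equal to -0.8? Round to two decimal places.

Ed = −296p/(45130 − 296p). Set this equal to -0.8:
296p = 0.8·(45130 − 296p) ⇒ 296p(1 + 0.8) = 0.8·45130
p = 0.8·45130 / (296·1.8) = 67.7627…

67.76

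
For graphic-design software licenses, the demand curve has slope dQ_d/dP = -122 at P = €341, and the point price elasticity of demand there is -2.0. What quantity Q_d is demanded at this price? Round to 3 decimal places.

Ed = (dQ_d/dP)·(P/Q_d) ⇒ Q_d = (dQ_d/dP)·P/Ed = (-122)·341/(-2.0) = 20801

20801.000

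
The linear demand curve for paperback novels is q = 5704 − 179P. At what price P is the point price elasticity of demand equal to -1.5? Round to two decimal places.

Ed = −179P/(5704 − 179P). Set this equal to -1.5:
179P = 1.5·(5704 − 179P) ⇒ 179P(1 + 1.5) = 1.5·5704
P = 1.5·5704 / (179·2.5) = 19.1195…

19.12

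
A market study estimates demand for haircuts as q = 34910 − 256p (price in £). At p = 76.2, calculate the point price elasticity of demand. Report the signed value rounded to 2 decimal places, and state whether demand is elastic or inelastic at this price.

dq/dp = −256. At p = 76.2, q = 34910 − 256(76.2) = 15402.8.
Ed = (dq/dp)·(p/q) = −256 × (76.2/15402.8) = -1.2664…
|Ed| = 1.27 > 1, so demand is elastic.

-1.27; elastic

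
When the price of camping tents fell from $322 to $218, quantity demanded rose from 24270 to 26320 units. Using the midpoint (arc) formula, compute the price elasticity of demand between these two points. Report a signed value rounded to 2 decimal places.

-0.21

%ΔQ = (26320 − 24270) / [(24270 + 26320)/2] = 2050/25295 = 0.081043…
%ΔP = (218 − 322) / [(322 + 218)/2] = -104/270 = -0.385185…
Arc Ed = %ΔQ / %ΔP = (2050/25295) / (-104/270) = -0.2104…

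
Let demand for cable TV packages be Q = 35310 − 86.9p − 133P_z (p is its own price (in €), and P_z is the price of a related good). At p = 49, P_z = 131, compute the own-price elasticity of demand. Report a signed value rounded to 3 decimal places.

-0.312

At the given values, Q = 35310 − 86.9(49) − 133(131) = 13628.9.
∂Q/∂p = −86.9.
E = (-86.9) × (49/13628.9) = -0.31243…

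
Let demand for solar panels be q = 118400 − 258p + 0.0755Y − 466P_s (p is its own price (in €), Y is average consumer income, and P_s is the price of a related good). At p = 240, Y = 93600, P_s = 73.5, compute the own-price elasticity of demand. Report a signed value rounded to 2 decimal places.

-2.11

At the given values, q = 118400 − 258(240) + 0.0755(93600) − 466(73.5) = 29295.8.
∂q/∂p = −258.
E = (-258) × (240/29295.8) = -2.1136…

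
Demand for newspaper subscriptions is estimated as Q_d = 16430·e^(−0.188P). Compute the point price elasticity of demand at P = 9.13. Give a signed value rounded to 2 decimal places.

-1.72

dQ_d/dP = −0.188·Q_d = -555.079. At P = 9.13, Q_d = 2952.55.
Ed = (dQ_d/dP)·(P/Q_d) = (-555.079) × (9.13/2952.55) = -1.7164…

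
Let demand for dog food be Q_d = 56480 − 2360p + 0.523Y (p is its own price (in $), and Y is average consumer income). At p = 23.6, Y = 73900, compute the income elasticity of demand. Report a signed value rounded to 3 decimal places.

0.980

At the given values, Q_d = 56480 − 2360(23.6) + 0.523(73900) = 39433.7.
∂Q_d/∂Y = 0.523.
E = (0.523) × (73900/39433.7) = 0.98011…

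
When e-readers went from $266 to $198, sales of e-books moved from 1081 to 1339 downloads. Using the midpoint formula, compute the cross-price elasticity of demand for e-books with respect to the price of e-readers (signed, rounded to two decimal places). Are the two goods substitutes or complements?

-0.73; complements

%ΔQ_{e-books} = (1339 − 1081)/avg = 258/1210 = 0.213223…
%ΔP_{e-readers} = (198 − 266)/avg = -68/232 = -0.293103…
E_cross = (258/1210) / (-68/232) = -0.7274…
E_cross < 0 ⇒ the goods are complements.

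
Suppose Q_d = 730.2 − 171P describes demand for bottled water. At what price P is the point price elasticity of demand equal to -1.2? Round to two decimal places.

2.33

Ed = −171P/(730.2 − 171P). Set this equal to -1.2:
171P = 1.2·(730.2 − 171P) ⇒ 171P(1 + 1.2) = 1.2·730.2
P = 1.2·730.2 / (171·2.2) = 2.3291…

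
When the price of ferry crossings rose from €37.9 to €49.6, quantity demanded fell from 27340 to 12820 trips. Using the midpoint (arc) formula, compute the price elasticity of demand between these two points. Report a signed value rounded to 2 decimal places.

-2.70

%ΔQ = (12820 − 27340) / [(27340 + 12820)/2] = -14520/20080 = -0.723107…
%ΔP = (49.6 − 37.9) / [(37.9 + 49.6)/2] = 11.7/43.75 = 0.267428…
Arc Ed = %ΔQ / %ΔP = (-14520/20080) / (11.7/43.75) = -2.7039…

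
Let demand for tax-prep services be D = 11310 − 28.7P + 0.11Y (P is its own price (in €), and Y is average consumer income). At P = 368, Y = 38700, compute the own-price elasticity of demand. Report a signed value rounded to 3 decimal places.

-2.110

At the given values, D = 11310 − 28.7(368) + 0.11(38700) = 5005.4.
∂D/∂P = −28.7.
E = (-28.7) × (368/5005.4) = -2.11004…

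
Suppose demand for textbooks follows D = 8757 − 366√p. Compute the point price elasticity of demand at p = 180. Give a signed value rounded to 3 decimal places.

dD/dp = −366/(2√p) = -13.64. At p = 180, D = 3846.59.
Ed = (dD/dp)·(p/D) = (-13.64) × (180/3846.59) = -0.63827…

-0.638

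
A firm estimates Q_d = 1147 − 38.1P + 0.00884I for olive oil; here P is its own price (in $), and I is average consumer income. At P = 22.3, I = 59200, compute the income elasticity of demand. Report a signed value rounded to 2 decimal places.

0.64

At the given values, Q_d = 1147 − 38.1(22.3) + 0.00884(59200) = 820.698.
∂Q_d/∂I = 0.00884.
E = (0.00884) × (59200/820.698) = 0.6376…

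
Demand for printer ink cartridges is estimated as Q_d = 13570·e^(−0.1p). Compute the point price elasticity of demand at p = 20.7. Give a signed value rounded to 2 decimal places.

-2.07

dQ_d/dp = −0.1·Q_d = -171.234. At p = 20.7, Q_d = 1712.34.
Ed = (dQ_d/dp)·(p/Q_d) = (-171.234) × (20.7/1712.34) = -2.07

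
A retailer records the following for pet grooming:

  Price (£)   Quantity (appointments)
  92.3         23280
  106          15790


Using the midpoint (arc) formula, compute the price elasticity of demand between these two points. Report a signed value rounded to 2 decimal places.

%ΔQ = (15790 − 23280) / [(23280 + 15790)/2] = -7490/19535 = -0.383414…
%ΔP = (106 − 92.3) / [(92.3 + 106)/2] = 13.7/99.15 = 0.138174…
Arc Ed = %ΔQ / %ΔP = (-7490/19535) / (13.7/99.15) = -2.7748…

-2.77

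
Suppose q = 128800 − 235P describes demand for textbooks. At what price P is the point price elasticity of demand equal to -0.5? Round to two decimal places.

182.70

Ed = −235P/(128800 − 235P). Set this equal to -0.5:
235P = 0.5·(128800 − 235P) ⇒ 235P(1 + 0.5) = 0.5·128800
P = 0.5·128800 / (235·1.5) = 182.6950…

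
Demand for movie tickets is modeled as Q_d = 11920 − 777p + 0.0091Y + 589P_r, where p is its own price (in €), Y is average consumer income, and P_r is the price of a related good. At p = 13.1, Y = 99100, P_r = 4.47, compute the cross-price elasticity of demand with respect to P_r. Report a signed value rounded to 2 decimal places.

0.50

At the given values, Q_d = 11920 − 777(13.1) + 0.0091(99100) + 589(4.47) = 5275.94.
∂Q_d/∂P_r = 589.
E = (589) × (4.47/5275.94) = 0.4990…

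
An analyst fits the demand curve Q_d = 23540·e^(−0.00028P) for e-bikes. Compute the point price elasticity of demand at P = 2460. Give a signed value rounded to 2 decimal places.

-0.69

dQ_d/dP = −0.00028·Q_d = -3.30996. At P = 2460, Q_d = 11821.3.
Ed = (dQ_d/dP)·(P/Q_d) = (-3.30996) × (2460/11821.3) = -0.6888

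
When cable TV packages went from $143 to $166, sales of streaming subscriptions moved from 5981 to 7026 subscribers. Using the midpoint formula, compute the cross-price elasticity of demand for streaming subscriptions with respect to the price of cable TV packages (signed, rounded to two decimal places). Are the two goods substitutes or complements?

%ΔQ_{streaming subscriptions} = (7026 − 5981)/avg = 1045/6503.5 = 0.160682…
%ΔP_{cable TV packages} = (166 − 143)/avg = 23/154.5 = 0.148867…
E_cross = (1045/6503.5) / (23/154.5) = 1.0793…
E_cross > 0 ⇒ the goods are substitutes.

1.08; substitutes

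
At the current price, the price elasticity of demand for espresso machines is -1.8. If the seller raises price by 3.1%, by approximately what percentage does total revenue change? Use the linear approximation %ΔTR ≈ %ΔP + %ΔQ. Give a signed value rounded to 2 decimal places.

%ΔQ ≈ Ed × %ΔP = (-1.8) × (+3.1%) = -5.5800%
%ΔTR ≈ %ΔP + %ΔQ = (+3.1%) + (-5.5800%) = -2.4800%

-2.48%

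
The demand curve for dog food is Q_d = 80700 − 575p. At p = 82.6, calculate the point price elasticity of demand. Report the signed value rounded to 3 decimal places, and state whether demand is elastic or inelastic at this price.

dQ_d/dp = −575. At p = 82.6, Q_d = 80700 − 575(82.6) = 33205.
Ed = (dQ_d/dp)·(p/Q_d) = −575 × (82.6/33205) = -1.43035…
|Ed| = 1.430 > 1, so demand is elastic.

-1.430; elastic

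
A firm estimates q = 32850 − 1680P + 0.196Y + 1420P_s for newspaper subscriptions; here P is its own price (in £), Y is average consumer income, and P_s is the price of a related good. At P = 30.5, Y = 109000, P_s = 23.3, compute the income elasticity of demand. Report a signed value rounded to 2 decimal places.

0.59

At the given values, q = 32850 − 1680(30.5) + 0.196(109000) + 1420(23.3) = 36060.
∂q/∂Y = 0.196.
E = (0.196) × (109000/36060) = 0.5924…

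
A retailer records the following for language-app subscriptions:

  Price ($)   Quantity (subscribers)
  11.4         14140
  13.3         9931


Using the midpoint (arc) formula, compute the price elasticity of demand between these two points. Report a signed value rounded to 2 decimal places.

%ΔQ = (9931 − 14140) / [(14140 + 9931)/2] = -4209/12035.5 = -0.349715…
%ΔP = (13.3 − 11.4) / [(11.4 + 13.3)/2] = 1.9/12.35 = 0.153846…
Arc Ed = %ΔQ / %ΔP = (-4209/12035.5) / (1.9/12.35) = -2.2731…

-2.27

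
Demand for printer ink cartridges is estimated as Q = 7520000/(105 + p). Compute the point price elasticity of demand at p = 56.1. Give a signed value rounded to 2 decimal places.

-0.35

dQ/dp = −7520000/(105 + p)² = -289.752. At p = 56.1, Q = 46679.1.
Ed = (dQ/dp)·(p/Q) = (-289.752) × (56.1/46679.1) = -0.3482…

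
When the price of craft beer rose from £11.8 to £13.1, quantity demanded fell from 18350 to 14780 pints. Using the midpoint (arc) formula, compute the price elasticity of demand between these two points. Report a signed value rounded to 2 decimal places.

-2.06

%ΔQ = (14780 − 18350) / [(18350 + 14780)/2] = -3570/16565 = -0.215514…
%ΔP = (13.1 − 11.8) / [(11.8 + 13.1)/2] = 1.3/12.45 = 0.104417…
Arc Ed = %ΔQ / %ΔP = (-3570/16565) / (1.3/12.45) = -2.0639…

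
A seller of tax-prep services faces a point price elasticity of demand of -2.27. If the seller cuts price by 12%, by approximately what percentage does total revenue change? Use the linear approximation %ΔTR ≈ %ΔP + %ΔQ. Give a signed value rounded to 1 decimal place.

%ΔQ ≈ Ed × %ΔP = (-2.27) × (-12%) = +27.2400%
%ΔTR ≈ %ΔP + %ΔQ = (-12%) + (+27.2400%) = +15.2400%

+15.2%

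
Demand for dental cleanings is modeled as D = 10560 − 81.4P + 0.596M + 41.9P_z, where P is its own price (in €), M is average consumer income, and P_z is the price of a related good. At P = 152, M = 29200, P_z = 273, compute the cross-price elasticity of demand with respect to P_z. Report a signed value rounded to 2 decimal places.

At the given values, D = 10560 − 81.4(152) + 0.596(29200) + 41.9(273) = 27029.1.
∂D/∂P_z = 41.9.
E = (41.9) × (273/27029.1) = 0.4231…

0.42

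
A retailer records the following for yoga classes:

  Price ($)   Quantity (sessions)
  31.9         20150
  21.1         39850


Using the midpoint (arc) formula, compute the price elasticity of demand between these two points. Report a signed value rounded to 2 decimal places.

%ΔQ = (39850 − 20150) / [(20150 + 39850)/2] = 19700/30000 = 0.656666…
%ΔP = (21.1 − 31.9) / [(31.9 + 21.1)/2] = -10.8/26.5 = -0.407547…
Arc Ed = %ΔQ / %ΔP = (19700/30000) / (-10.8/26.5) = -1.6112…

-1.61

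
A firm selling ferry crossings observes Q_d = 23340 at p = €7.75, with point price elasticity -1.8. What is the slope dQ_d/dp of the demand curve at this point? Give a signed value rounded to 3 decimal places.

-5420.903

Ed = (dQ_d/dp)·(p/Q_d) ⇒ dQ_d/dp = Ed·Q_d/p = (-1.8)·23340/7.75 = -5420.90322…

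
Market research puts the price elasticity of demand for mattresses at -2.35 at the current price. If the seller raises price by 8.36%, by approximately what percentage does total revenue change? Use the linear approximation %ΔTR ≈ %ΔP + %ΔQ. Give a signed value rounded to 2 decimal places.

%ΔQ ≈ Ed × %ΔP = (-2.35) × (+8.36%) = -19.6460%
%ΔTR ≈ %ΔP + %ΔQ = (+8.36%) + (-19.6460%) = -11.2860%

-11.29%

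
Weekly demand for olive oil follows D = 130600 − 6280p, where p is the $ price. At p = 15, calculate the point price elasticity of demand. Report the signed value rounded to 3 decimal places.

-2.588

dD/dp = −6280. At p = 15, D = 130600 − 6280(15) = 36400.
Ed = (dD/dp)·(p/D) = −6280 × (15/36400) = -2.58791…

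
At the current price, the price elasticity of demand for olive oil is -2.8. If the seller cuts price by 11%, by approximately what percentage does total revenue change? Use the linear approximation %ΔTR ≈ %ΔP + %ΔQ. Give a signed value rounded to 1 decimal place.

%ΔQ ≈ Ed × %ΔP = (-2.8) × (-11%) = +30.8000%
%ΔTR ≈ %ΔP + %ΔQ = (-11%) + (+30.8000%) = +19.8000%

+19.8%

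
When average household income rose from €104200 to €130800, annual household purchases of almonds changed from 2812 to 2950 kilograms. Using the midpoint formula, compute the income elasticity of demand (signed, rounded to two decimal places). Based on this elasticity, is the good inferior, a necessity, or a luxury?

%ΔQ = (2950 − 2812)/[( 2812 + 2950)/2] = 138/2881 = 0.047900…
%ΔIncome = (130800 − 104200)/[( 104200 + 130800)/2] = 26600/117500 = 0.226382…
E_income = (138/2881) / (26600/117500) = 0.2115…
0 < E_income < 1 ⇒ normal good, necessity.

0.21; necessity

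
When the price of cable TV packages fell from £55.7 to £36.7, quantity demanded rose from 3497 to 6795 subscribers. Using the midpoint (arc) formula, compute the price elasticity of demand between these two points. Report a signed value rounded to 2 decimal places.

-1.56

%ΔQ = (6795 − 3497) / [(3497 + 6795)/2] = 3298/5146 = 0.640886…
%ΔP = (36.7 − 55.7) / [(55.7 + 36.7)/2] = -19/46.2 = -0.411255…
Arc Ed = %ΔQ / %ΔP = (3298/5146) / (-19/46.2) = -1.5583…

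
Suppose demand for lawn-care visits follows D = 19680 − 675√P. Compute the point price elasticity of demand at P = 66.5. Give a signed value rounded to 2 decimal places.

-0.19

dD/dP = −675/(2√P) = -41.3869. At P = 66.5, D = 14175.5.
Ed = (dD/dP)·(P/D) = (-41.3869) × (66.5/14175.5) = -0.1941…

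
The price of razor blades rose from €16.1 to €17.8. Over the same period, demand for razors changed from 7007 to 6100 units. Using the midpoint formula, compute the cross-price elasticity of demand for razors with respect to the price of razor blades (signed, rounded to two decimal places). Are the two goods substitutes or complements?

%ΔQ_{razors} = (6100 − 7007)/avg = -907/6553.5 = -0.138399…
%ΔP_{razor blades} = (17.8 − 16.1)/avg = 1.7/16.95 = 0.100294…
E_cross = (-907/6553.5) / (1.7/16.95) = -1.3799…
E_cross < 0 ⇒ the goods are complements.

-1.38; complements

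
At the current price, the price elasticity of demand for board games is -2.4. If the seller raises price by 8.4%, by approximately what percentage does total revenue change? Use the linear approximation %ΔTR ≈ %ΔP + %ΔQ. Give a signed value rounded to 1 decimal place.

-11.8%

%ΔQ ≈ Ed × %ΔP = (-2.4) × (+8.4%) = -20.1600%
%ΔTR ≈ %ΔP + %ΔQ = (+8.4%) + (-20.1600%) = -11.7600%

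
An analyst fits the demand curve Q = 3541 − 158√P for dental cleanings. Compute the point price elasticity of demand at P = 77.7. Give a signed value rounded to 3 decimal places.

dQ/dP = −158/(2√P) = -8.96224. At P = 77.7, Q = 2148.27.
Ed = (dQ/dP)·(P/Q) = (-8.96224) × (77.7/2148.27) = -0.32415…

-0.324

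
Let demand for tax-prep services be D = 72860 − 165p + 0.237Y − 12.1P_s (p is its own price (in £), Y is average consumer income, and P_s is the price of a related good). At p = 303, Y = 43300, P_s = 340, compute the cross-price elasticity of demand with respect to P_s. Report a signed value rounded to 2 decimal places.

At the given values, D = 72860 − 165(303) + 0.237(43300) − 12.1(340) = 29013.1.
∂D/∂P_s = -12.1.
E = (-12.1) × (340/29013.1) = -0.1417…

-0.14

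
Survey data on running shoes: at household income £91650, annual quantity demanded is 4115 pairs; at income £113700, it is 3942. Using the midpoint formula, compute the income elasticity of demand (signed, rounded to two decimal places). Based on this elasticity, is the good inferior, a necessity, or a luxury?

%ΔQ = (3942 − 4115)/[( 4115 + 3942)/2] = -173/4028.5 = -0.042944…
%ΔIncome = (113700 − 91650)/[( 91650 + 113700)/2] = 22050/102675 = 0.214755…
E_income = (-173/4028.5) / (22050/102675) = -0.1999…
E_income < 0 ⇒ inferior good.

-0.20; inferior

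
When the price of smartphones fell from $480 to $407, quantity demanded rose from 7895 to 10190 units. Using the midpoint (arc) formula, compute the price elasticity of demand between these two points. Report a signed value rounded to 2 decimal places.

%ΔQ = (10190 − 7895) / [(7895 + 10190)/2] = 2295/9042.5 = 0.253801…
%ΔP = (407 − 480) / [(480 + 407)/2] = -73/443.5 = -0.164599…
Arc Ed = %ΔQ / %ΔP = (2295/9042.5) / (-73/443.5) = -1.5419…

-1.54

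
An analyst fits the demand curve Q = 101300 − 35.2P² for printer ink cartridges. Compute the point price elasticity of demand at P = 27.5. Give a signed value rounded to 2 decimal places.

dQ/dP = −2·35.2·P = -1936. At P = 27.5, Q = 74680.
Ed = (dQ/dP)·(P/Q) = (-1936) × (27.5/74680) = -0.7129…

-0.71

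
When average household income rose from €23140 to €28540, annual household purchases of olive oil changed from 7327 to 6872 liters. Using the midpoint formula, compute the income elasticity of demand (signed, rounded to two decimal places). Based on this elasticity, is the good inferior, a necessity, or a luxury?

-0.31; inferior

%ΔQ = (6872 − 7327)/[( 7327 + 6872)/2] = -455/7099.5 = -0.064089…
%ΔIncome = (28540 − 23140)/[( 23140 + 28540)/2] = 5400/25840 = 0.208978…
E_income = (-455/7099.5) / (5400/25840) = -0.3066…
E_income < 0 ⇒ inferior good.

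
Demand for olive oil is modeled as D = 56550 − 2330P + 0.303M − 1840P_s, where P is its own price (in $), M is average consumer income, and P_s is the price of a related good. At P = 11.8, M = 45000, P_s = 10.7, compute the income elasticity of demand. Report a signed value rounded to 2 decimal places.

At the given values, D = 56550 − 2330(11.8) + 0.303(45000) − 1840(10.7) = 23003.
∂D/∂M = 0.303.
E = (0.303) × (45000/23003) = 0.5927…

0.59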